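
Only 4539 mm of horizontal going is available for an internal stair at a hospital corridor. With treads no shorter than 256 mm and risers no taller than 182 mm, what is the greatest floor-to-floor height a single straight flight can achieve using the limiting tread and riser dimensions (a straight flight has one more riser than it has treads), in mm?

4539 / 256 = 17.73, so 17 treads fit.
Risers = treads + 1 = 18.
Maximum height = 18 × 182 = 3276 mm.

3276 mm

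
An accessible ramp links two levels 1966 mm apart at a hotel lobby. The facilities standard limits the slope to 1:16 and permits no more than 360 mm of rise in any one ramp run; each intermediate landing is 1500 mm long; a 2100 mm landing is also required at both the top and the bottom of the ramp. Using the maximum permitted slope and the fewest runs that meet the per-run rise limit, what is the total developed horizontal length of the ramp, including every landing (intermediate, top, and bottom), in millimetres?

⌈1966/360⌉ = 6 ramp runs. That means 5 intermediate landings.
Horizontal run for 1966 mm of rise at 1:16 is 1966 × 16 = 31456 mm.
Intermediate landings: 5 × 1500 = 7500 mm.
Top and bottom landings: 2 × 2100 = 4200 mm.
Total = 31456 + 7500 + 4200 = 43156 mm.

43156 mm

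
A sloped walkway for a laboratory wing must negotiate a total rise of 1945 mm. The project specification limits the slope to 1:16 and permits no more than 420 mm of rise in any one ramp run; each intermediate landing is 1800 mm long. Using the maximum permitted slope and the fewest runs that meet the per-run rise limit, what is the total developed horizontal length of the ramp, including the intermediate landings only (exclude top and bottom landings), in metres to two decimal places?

⌈1945/420⌉ = 5 ramp runs. That means 4 intermediate landings.
Horizontal run for 1945 mm of rise at 1:16 is 1945 × 16 = 31120 mm.
Intermediate landings: 4 × 1800 = 7200 mm.
Total developed length = 31120 + 7200 = 38320 mm.
= 38.32 m.

38.32 m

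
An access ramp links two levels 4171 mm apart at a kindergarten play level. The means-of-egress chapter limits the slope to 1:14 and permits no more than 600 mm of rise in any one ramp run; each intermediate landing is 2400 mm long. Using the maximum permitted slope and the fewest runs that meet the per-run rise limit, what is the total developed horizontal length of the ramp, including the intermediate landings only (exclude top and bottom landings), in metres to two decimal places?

4171 / 600 = 6.952 → round up to 7 ramp runs. That means 6 intermediate landings.
Ramp run (horizontal) at 1:14: 4171 × 14 = 58394 mm.
Intermediate landings: 6 × 2400 = 14400 mm.
Total developed length = 58394 + 14400 = 72794 mm.
= 72.79 m.

72.79 m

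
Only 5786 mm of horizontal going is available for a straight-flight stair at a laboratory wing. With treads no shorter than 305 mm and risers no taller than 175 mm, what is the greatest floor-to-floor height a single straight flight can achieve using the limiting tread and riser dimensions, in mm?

3325 mm

5786 / 305 = 18.97, so 18 treads fit.
Risers = treads + 1 = 19.
Maximum height = 19 × 175 = 3325 mm.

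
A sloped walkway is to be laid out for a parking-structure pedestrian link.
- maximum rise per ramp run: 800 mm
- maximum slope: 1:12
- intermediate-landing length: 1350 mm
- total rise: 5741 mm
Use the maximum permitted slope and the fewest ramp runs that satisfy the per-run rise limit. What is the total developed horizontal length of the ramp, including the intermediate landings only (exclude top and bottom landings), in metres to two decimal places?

78.34 m

5741 / 800 = 7.176 → round up to 8 ramp runs. That means 7 intermediate landings.
Ramp run (horizontal) at 1:12: 5741 × 12 = 68892 mm.
7 intermediate landings contribute 7 × 1350 = 9450 mm.
Developed length = 68892 + 9450 = 78342 mm.
= 78.34 m.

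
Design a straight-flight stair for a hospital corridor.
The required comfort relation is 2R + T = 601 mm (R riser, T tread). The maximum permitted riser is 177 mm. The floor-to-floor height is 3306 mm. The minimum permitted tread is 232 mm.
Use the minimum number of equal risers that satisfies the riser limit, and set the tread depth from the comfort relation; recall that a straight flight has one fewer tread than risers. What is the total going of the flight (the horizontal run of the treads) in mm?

3306 / 177 = 18.68, so 19 risers are needed.
Each riser is 3306/19 = 174 mm (≤ 177 mm).
T = 601 − 2·174 = 253 mm, which satisfies the 232 mm minimum.
Going = (19 − 1) × 253 = 4554 mm.

4554 mm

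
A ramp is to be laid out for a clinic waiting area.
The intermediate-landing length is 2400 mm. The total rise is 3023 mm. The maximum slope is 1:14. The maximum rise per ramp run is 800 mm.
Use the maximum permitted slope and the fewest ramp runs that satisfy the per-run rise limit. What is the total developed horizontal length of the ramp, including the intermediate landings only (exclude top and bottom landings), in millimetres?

3023 / 800 = 3.78, so 4 ramp runs are needed. That means 3 intermediate landings.
Ramp run (horizontal) at 1:14: 3023 × 14 = 42322 mm.
3 intermediate landings contribute 3 × 2400 = 7200 mm.
Developed length = 42322 + 7200 = 49522 mm.

49522 mm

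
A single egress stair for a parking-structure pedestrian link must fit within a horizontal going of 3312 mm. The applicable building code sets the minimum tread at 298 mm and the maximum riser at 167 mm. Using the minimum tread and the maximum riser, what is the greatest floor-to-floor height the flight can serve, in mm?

2004 mm

Treads that fit: ⌊3312 / 298⌋ = 11.
Risers = treads + 1 = 12.
Maximum height = 12 × 167 = 2004 mm.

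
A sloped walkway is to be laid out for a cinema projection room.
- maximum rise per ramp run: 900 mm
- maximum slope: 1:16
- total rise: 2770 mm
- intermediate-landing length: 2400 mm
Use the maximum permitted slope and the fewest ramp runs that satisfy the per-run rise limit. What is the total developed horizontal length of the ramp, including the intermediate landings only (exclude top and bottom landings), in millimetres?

At most 900 each: 2770/900 = 3.08, giving 4 ramp runs. That means 3 intermediate landings.
Ramp run (horizontal) at 1:16: 2770 × 16 = 44320 mm.
Intermediate landings: 3 × 2400 = 7200 mm.
Developed length = 44320 + 7200 = 51520 mm.

51520 mm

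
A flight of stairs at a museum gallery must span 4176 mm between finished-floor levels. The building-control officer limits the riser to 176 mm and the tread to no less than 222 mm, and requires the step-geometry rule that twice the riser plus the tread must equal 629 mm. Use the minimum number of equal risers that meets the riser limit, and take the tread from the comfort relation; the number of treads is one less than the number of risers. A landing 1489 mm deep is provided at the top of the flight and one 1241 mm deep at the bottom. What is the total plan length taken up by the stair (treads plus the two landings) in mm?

4176 / 176 = 23.73, so 24 risers are needed.
Riser R = 4176 / 24 = 174 mm, within the 176 mm limit.
Tread T = 629 − 2 × 174 = 281 mm (≥ 222 mm).
Going = (24 − 1) × 281 = 6463 mm.
Enclosure = 6463 + 1489 + 1241 = 9193 mm.

9193 mm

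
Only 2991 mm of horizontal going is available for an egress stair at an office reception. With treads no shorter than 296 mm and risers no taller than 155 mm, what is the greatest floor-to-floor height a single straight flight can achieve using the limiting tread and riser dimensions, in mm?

2991 / 296 = 10.10, so 10 treads fit.
Risers = treads + 1 = 11.
Maximum height = 11 × 155 = 1705 mm.

1705 mm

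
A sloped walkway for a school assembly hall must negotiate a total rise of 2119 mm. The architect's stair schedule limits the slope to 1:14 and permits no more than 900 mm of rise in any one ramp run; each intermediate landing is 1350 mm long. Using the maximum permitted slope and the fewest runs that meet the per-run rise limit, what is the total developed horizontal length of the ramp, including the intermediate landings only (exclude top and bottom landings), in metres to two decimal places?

2119 / 900 = 2.35, so 3 ramp runs are needed. That means 2 intermediate landings.
Horizontal run for 2119 mm of rise at 1:14 is 2119 × 14 = 29666 mm.
2 intermediate landings contribute 2 × 1350 = 2700 mm.
Total developed length = 29666 + 2700 = 32366 mm.
= 32.37 m.

32.37 m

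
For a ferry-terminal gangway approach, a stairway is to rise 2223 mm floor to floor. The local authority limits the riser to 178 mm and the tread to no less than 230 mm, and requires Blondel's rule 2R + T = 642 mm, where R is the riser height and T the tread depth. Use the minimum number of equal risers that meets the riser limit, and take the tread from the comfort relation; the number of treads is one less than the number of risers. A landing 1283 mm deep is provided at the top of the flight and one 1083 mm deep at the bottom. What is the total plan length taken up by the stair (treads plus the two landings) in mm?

5966 mm

At most 178 each: 2223/178 = 12.49, giving 13 risers.
Riser R = 2223 / 13 = 171 mm, within the 178 mm limit.
From 2R + T = 642: T = 642 − 342 = 300 mm.
Going = (13 − 1) × 300 = 3600 mm.
Add landings: 3600 + 1283 + 1083 = 5966 mm.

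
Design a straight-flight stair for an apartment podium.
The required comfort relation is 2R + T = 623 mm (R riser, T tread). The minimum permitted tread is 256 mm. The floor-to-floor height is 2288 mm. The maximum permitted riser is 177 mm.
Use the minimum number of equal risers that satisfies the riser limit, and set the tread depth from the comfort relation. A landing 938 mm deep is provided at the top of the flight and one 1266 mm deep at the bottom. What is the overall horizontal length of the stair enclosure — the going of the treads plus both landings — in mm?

5456 mm

At most 177 each: 2288/177 = 12.93, giving 13 risers.
R = 2288 ÷ 13 = 176 mm.
From 2R + T = 623: T = 623 − 352 = 271 mm.
Treads = 13 − 1 = 12; going = 12 × 271 = 3252 mm.
Add landings: 3252 + 938 + 1266 = 5456 mm.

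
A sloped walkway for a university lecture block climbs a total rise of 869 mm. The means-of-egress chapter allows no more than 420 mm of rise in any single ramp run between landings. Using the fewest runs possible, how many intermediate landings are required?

2 intermediate landings

869 / 420 = 2.07, so 3 ramp runs are needed.
3 runs are separated by 2 intermediate landings.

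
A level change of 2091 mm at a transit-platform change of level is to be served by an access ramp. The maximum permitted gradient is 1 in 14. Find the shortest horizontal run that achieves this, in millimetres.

At 1:14 the run is 14 × 2091 = 29274 mm.

29274 mm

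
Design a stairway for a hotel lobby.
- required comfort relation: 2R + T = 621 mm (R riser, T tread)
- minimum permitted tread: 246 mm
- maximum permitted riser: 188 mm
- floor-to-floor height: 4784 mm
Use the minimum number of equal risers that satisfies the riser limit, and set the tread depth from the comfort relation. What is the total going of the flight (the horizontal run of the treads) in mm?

4784 / 188 = 25.45, so 26 risers are needed.
Riser R = 4784 / 26 = 184 mm, within the 188 mm limit.
T = 621 − 2·184 = 253 mm, which satisfies the 246 mm minimum.
Treads = 26 − 1 = 25; going = 25 × 253 = 6325 mm.

6325 mm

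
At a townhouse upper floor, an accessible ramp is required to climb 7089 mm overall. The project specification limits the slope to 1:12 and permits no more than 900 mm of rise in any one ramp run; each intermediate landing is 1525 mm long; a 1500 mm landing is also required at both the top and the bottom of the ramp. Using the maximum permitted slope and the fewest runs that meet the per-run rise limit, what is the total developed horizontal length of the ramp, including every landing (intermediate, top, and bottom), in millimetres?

98743 mm

7089 / 900 = 7.877 → round up to 8 ramp runs. That means 7 intermediate landings.
Ramp run (horizontal) at 1:12: 7089 × 12 = 85068 mm.
Intermediate landings: 7 × 1525 = 10675 mm.
Top and bottom landings: 2 × 1500 = 3000 mm.
Total = 85068 + 10675 + 3000 = 98743 mm.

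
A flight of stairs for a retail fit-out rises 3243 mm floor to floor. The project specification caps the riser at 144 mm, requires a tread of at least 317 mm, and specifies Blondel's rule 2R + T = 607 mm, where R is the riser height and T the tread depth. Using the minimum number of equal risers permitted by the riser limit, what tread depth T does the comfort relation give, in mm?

325 mm

At most 144 each: 3243/144 = 22.52, giving 23 risers.
R = 3243 ÷ 23 = 141 mm.
T = 607 − 2·141 = 325 mm, which satisfies the 317 mm minimum.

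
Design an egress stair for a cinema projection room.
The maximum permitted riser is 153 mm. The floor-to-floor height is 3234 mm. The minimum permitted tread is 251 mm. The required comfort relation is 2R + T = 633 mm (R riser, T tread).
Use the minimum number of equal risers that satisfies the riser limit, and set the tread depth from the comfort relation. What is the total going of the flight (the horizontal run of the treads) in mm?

3234 / 153 = 21.137 → round up to 22 risers.
Riser R = 3234 / 22 = 147 mm, within the 153 mm limit.
Tread T = 633 − 2 × 147 = 339 mm (≥ 251 mm).
22 risers give 21 treads; going = 21 × 339 = 7119 mm.

7119 mm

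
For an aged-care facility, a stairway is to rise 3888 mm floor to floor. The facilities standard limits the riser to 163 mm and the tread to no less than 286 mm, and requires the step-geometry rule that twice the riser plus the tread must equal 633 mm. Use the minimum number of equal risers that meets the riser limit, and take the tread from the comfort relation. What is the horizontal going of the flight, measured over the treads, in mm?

7107 mm

⌈3888/163⌉ = 24 risers.
Each riser is 3888/24 = 162 mm (≤ 163 mm).
Tread T = 633 − 2 × 162 = 309 mm (≥ 286 mm).
24 risers give 23 treads; going = 23 × 309 = 7107 mm.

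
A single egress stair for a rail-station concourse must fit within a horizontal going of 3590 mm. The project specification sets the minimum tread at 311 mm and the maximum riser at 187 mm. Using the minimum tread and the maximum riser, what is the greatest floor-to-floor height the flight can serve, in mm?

2244 mm

Treads that fit: ⌊3590 / 311⌋ = 11.
Risers = treads + 1 = 12.
Maximum height = 12 × 187 = 2244 mm.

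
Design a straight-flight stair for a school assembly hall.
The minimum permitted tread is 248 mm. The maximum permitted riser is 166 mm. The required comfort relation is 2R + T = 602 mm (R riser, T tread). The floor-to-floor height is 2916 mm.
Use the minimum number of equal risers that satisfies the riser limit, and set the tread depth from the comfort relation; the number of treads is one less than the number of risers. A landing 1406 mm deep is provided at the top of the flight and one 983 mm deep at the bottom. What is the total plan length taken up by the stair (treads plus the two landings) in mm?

At most 166 each: 2916/166 = 17.57, giving 18 risers.
R = 2916 ÷ 18 = 162 mm.
T = 602 − 2·162 = 278 mm, which satisfies the 248 mm minimum.
Treads = 18 − 1 = 17; going = 17 × 278 = 4726 mm.
Add landings: 4726 + 1406 + 983 = 7115 mm.

7115 mm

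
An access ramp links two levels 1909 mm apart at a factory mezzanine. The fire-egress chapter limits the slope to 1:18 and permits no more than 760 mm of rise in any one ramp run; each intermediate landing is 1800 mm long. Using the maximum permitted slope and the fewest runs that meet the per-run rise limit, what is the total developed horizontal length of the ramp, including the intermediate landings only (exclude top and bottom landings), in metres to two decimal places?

1909 / 760 = 2.51, so 3 ramp runs are needed. That means 2 intermediate landings.
Ramp run (horizontal) at 1:18: 1909 × 18 = 34362 mm.
Intermediate landings: 2 × 1800 = 3600 mm.
Total developed length = 34362 + 3600 = 37962 mm.
= 37.96 m.

37.96 m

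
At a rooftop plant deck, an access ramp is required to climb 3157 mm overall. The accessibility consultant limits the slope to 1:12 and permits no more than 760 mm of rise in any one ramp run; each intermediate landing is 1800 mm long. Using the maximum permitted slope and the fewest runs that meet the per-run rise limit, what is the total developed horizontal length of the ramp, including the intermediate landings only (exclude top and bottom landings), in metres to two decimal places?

3157 / 760 = 4.154 → round up to 5 ramp runs. That means 4 intermediate landings.
Horizontal run for 3157 mm of rise at 1:12 is 3157 × 12 = 37884 mm.
Intermediate landings: 4 × 1800 = 7200 mm.
Developed length = 37884 + 7200 = 45084 mm.
= 45.08 m.

45.08 m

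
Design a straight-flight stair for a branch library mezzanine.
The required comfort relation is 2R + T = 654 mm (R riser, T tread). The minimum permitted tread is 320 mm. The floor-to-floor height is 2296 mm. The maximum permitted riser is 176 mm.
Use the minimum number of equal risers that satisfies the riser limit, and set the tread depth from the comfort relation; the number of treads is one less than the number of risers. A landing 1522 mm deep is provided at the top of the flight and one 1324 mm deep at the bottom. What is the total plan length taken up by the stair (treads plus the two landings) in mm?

7084 mm

2296 / 176 = 13.045 → round up to 14 risers.
Each riser is 2296/14 = 164 mm (≤ 176 mm).
T = 654 − 2·164 = 326 mm, which satisfies the 320 mm minimum.
Treads = 14 − 1 = 13; going = 13 × 326 = 4238 mm.
Add landings: 4238 + 1522 + 1324 = 7084 mm.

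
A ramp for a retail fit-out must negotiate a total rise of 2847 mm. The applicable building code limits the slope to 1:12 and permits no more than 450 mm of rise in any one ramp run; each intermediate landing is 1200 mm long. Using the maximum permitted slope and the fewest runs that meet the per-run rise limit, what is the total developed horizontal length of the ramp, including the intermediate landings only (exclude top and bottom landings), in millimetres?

41364 mm

2847 / 450 = 6.327 → round up to 7 ramp runs. That means 6 intermediate landings.
Ramp run (horizontal) at 1:12: 2847 × 12 = 34164 mm.
Intermediate landings: 6 × 1200 = 7200 mm.
Developed length = 34164 + 7200 = 41364 mm.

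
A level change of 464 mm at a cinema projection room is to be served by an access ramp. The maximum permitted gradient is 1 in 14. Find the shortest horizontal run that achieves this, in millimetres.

6496 mm

Run = rise × 14 = 464 × 14 = 6496 mm.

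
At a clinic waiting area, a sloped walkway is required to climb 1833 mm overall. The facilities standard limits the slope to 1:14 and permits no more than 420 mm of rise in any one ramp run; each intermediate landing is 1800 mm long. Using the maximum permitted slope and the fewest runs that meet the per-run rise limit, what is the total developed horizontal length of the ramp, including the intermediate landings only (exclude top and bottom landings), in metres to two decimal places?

At most 420 each: 1833/420 = 4.36, giving 5 ramp runs. That means 4 intermediate landings.
Ramp run (horizontal) at 1:14: 1833 × 14 = 25662 mm.
Intermediate landings: 4 × 1800 = 7200 mm.
Total developed length = 25662 + 7200 = 32862 mm.
= 32.86 m.

32.86 m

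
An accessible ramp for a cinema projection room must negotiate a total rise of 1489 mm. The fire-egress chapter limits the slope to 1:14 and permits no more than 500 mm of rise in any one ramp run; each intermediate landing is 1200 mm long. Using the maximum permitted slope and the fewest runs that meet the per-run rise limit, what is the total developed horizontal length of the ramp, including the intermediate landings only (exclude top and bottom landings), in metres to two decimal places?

1489 / 500 = 2.978 → round up to 3 ramp runs. That means 2 intermediate landings.
Horizontal run for 1489 mm of rise at 1:14 is 1489 × 14 = 20846 mm.
2 intermediate landings contribute 2 × 1200 = 2400 mm.
Developed length = 20846 + 2400 = 23246 mm.
= 23.25 m.

23.25 m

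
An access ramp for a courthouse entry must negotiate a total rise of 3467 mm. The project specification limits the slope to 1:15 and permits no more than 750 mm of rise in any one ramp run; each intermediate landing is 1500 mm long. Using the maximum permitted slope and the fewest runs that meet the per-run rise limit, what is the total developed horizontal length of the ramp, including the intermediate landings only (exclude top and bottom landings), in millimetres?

3467 / 750 = 4.623 → round up to 5 ramp runs. That means 4 intermediate landings.
Ramp run (horizontal) at 1:15: 3467 × 15 = 52005 mm.
Intermediate landings: 4 × 1500 = 6000 mm.
Developed length = 52005 + 6000 = 58005 mm.

58005 mm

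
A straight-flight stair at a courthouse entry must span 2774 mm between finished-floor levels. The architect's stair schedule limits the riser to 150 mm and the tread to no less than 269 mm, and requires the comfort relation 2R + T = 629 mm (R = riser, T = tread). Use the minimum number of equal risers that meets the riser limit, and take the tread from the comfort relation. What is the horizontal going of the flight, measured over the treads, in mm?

6066 mm

2774 / 150 = 18.493 → round up to 19 risers.
Riser R = 2774 / 19 = 146 mm, within the 150 mm limit.
Tread T = 629 − 2 × 146 = 337 mm (≥ 269 mm).
Going = (19 − 1) × 337 = 6066 mm.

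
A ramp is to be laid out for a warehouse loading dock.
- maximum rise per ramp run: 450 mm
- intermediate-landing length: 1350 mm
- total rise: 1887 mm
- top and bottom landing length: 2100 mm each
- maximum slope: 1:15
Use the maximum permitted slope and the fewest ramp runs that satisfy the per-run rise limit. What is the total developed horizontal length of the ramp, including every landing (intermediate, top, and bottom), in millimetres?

37905 mm

1887 / 450 = 4.193 → round up to 5 ramp runs. That means 4 intermediate landings.
Horizontal run for 1887 mm of rise at 1:15 is 1887 × 15 = 28305 mm.
Intermediate landings: 4 × 1350 = 5400 mm.
Top and bottom landings: 2 × 2100 = 4200 mm.
Total = 28305 + 5400 + 4200 = 37905 mm.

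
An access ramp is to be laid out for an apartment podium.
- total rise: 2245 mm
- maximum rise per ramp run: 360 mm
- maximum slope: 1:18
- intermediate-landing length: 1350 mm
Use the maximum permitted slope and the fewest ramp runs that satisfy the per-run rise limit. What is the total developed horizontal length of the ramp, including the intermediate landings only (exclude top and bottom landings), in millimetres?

48510 mm

⌈2245/360⌉ = 7 ramp runs. That means 6 intermediate landings.
Horizontal run for 2245 mm of rise at 1:18 is 2245 × 18 = 40410 mm.
Intermediate landings: 6 × 1350 = 8100 mm.
Developed length = 40410 + 8100 = 48510 mm.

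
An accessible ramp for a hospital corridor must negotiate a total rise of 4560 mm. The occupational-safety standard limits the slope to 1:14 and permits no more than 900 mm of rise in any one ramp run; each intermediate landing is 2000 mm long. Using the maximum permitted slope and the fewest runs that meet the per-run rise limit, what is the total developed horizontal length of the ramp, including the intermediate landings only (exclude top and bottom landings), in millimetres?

⌈4560/900⌉ = 6 ramp runs. That means 5 intermediate landings.
Horizontal run for 4560 mm of rise at 1:14 is 4560 × 14 = 63840 mm.
5 intermediate landings contribute 5 × 2000 = 10000 mm.
Developed length = 63840 + 10000 = 73840 mm.

73840 mm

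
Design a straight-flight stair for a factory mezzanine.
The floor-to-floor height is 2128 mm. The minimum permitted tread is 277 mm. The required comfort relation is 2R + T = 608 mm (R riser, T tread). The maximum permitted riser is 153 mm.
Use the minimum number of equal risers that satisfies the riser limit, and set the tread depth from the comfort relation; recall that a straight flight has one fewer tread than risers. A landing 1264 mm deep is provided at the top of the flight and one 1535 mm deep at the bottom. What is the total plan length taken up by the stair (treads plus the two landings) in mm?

⌈2128/153⌉ = 14 risers.
R = 2128 ÷ 14 = 152 mm.
From 2R + T = 608: T = 608 − 304 = 304 mm.
14 risers give 13 treads; going = 13 × 304 = 3952 mm.
Add landings: 3952 + 1264 + 1535 = 6751 mm.

6751 mm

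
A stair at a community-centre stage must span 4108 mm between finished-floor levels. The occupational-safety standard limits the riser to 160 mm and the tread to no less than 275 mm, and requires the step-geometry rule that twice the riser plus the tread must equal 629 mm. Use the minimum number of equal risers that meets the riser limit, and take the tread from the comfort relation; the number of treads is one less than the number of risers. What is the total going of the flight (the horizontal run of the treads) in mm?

7825 mm

4108 / 160 = 25.675 → round up to 26 risers.
Each riser is 4108/26 = 158 mm (≤ 160 mm).
From 2R + T = 629: T = 629 − 316 = 313 mm.
Treads = 26 − 1 = 25; going = 25 × 313 = 7825 mm.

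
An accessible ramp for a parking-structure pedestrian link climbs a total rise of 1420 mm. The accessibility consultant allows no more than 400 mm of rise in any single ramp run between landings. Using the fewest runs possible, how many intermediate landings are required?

3 intermediate landings

1420 / 400 = 3.550 → round up to 4 ramp runs.
4 runs are separated by 3 intermediate landings.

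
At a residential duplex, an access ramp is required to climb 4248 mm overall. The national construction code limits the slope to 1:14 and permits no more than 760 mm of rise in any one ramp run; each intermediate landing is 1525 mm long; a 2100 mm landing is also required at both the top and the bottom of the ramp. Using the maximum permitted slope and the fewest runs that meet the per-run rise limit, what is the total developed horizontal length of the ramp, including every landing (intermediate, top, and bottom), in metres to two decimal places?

71.30 m

⌈4248/760⌉ = 6 ramp runs. That means 5 intermediate landings.
Ramp run (horizontal) at 1:14: 4248 × 14 = 59472 mm.
5 intermediate landings contribute 5 × 1525 = 7625 mm.
Top and bottom landings: 2 × 2100 = 4200 mm.
Total = 59472 + 7625 + 4200 = 71297 mm.
= 71.30 m.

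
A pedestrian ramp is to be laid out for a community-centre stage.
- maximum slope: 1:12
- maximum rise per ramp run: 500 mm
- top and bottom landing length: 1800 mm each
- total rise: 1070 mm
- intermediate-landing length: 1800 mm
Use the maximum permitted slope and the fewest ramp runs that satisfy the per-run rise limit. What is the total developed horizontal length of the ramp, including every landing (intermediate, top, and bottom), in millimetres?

1070 / 500 = 2.14, so 3 ramp runs are needed. That means 2 intermediate landings.
Ramp run (horizontal) at 1:12: 1070 × 12 = 12840 mm.
2 intermediate landings contribute 2 × 1800 = 3600 mm.
Top and bottom landings: 2 × 1800 = 3600 mm.
Total = 12840 + 3600 + 3600 = 20040 mm.

20040 mm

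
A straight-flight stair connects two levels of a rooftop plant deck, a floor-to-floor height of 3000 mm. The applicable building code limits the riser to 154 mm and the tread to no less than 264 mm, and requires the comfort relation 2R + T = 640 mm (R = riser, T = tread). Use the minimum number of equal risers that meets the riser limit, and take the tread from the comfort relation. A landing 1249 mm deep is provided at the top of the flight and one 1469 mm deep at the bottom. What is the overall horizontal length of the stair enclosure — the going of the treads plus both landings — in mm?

⌈3000/154⌉ = 20 risers.
Riser R = 3000 / 20 = 150 mm, within the 154 mm limit.
From 2R + T = 640: T = 640 − 300 = 340 mm.
20 risers give 19 treads; going = 19 × 340 = 6460 mm.
Add landings: 6460 + 1249 + 1469 = 9178 mm.

9178 mm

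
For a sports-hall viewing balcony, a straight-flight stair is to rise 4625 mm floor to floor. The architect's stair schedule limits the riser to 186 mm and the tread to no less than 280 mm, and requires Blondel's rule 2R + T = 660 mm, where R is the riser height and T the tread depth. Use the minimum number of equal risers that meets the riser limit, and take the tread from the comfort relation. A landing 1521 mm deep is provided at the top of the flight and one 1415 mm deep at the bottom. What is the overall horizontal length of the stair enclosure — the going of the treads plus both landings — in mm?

9896 mm

⌈4625/186⌉ = 25 risers.
Each riser is 4625/25 = 185 mm (≤ 186 mm).
T = 660 − 2·185 = 290 mm, which satisfies the 280 mm minimum.
25 risers give 24 treads; going = 24 × 290 = 6960 mm.
Enclosure = 6960 + 1521 + 1415 = 9896 mm.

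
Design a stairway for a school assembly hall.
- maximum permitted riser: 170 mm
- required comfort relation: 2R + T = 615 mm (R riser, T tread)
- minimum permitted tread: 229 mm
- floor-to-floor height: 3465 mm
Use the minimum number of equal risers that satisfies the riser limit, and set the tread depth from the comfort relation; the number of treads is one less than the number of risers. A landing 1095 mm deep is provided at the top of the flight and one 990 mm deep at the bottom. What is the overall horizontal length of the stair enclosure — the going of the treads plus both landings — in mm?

At most 170 each: 3465/170 = 20.38, giving 21 risers.
R = 3465 ÷ 21 = 165 mm.
T = 615 − 2·165 = 285 mm, which satisfies the 229 mm minimum.
Going = (21 − 1) × 285 = 5700 mm.
Add landings: 5700 + 1095 + 990 = 7785 mm.

7785 mm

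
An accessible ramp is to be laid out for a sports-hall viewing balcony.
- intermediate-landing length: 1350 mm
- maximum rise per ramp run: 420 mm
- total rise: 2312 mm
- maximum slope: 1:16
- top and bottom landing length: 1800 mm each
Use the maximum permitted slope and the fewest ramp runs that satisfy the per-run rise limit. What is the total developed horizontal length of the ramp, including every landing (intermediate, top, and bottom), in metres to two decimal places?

47.34 m

At most 420 each: 2312/420 = 5.50, giving 6 ramp runs. That means 5 intermediate landings.
Ramp run (horizontal) at 1:16: 2312 × 16 = 36992 mm.
5 intermediate landings contribute 5 × 1350 = 6750 mm.
Top and bottom landings: 2 × 1800 = 3600 mm.
Total = 36992 + 6750 + 3600 = 47342 mm.
= 47.34 m.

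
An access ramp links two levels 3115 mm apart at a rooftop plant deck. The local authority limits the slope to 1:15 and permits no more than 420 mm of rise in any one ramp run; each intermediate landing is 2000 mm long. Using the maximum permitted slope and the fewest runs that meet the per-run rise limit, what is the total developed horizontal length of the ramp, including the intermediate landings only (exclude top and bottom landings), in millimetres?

60725 mm

⌈3115/420⌉ = 8 ramp runs. That means 7 intermediate landings.
Ramp run (horizontal) at 1:15: 3115 × 15 = 46725 mm.
Intermediate landings: 7 × 2000 = 14000 mm.
Developed length = 46725 + 14000 = 60725 mm.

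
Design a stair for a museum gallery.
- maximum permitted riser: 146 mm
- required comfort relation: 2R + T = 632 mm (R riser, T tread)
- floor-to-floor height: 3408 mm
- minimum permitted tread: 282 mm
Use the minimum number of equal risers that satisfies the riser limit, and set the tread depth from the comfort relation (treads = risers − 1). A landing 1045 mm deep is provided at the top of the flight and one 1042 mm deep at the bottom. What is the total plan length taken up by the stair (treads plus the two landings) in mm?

10091 mm

3408 / 146 = 23.34, so 24 risers are needed.
Riser R = 3408 / 24 = 142 mm, within the 146 mm limit.
Tread T = 632 − 2 × 142 = 348 mm (≥ 282 mm).
Treads = 24 − 1 = 23; going = 23 × 348 = 8004 mm.
Add landings: 8004 + 1045 + 1042 = 10091 mm.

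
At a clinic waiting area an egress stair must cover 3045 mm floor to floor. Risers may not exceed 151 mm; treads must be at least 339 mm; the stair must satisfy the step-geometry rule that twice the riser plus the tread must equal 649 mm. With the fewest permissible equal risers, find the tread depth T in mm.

At most 151 each: 3045/151 = 20.17, giving 21 risers.
R = 3045 ÷ 21 = 145 mm.
From 2R + T = 649: T = 649 − 290 = 359 mm.

359 mm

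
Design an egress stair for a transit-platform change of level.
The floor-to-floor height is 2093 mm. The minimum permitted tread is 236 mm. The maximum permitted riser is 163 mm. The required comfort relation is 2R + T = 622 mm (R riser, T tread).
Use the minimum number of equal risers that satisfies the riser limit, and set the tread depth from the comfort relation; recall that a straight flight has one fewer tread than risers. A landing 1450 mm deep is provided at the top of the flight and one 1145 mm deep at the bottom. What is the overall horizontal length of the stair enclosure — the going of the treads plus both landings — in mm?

At most 163 each: 2093/163 = 12.84, giving 13 risers.
Riser R = 2093 / 13 = 161 mm, within the 163 mm limit.
From 2R + T = 622: T = 622 − 322 = 300 mm.
Going = (13 − 1) × 300 = 3600 mm.
Add landings: 3600 + 1450 + 1145 = 6195 mm.

6195 mm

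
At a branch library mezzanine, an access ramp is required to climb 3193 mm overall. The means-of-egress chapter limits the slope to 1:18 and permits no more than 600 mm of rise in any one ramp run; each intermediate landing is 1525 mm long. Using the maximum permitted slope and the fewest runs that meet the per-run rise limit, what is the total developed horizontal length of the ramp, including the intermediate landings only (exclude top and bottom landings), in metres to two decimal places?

At most 600 each: 3193/600 = 5.32, giving 6 ramp runs. That means 5 intermediate landings.
Horizontal run for 3193 mm of rise at 1:18 is 3193 × 18 = 57474 mm.
5 intermediate landings contribute 5 × 1525 = 7625 mm.
Developed length = 57474 + 7625 = 65099 mm.
= 65.10 m.

65.10 m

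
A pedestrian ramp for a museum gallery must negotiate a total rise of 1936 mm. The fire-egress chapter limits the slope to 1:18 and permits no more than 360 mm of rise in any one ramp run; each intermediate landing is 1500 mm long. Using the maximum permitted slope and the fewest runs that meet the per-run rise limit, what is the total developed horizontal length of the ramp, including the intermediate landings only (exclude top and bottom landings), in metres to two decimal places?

⌈1936/360⌉ = 6 ramp runs. That means 5 intermediate landings.
Horizontal run for 1936 mm of rise at 1:18 is 1936 × 18 = 34848 mm.
Intermediate landings: 5 × 1500 = 7500 mm.
Total developed length = 34848 + 7500 = 42348 mm.
= 42.35 m.

42.35 m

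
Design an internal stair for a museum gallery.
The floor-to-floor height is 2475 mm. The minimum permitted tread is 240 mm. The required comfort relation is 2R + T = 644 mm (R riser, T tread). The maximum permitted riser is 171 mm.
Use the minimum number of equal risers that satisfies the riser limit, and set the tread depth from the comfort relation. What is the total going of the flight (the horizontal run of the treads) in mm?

4396 mm

At most 171 each: 2475/171 = 14.47, giving 15 risers.
Each riser is 2475/15 = 165 mm (≤ 171 mm).
T = 644 − 2·165 = 314 mm, which satisfies the 240 mm minimum.
Treads = 15 − 1 = 14; going = 14 × 314 = 4396 mm.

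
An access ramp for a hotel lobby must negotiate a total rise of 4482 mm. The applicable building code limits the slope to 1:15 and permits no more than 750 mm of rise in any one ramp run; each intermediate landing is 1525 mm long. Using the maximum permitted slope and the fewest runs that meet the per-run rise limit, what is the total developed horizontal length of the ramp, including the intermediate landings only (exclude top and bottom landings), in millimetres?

4482 / 750 = 5.98, so 6 ramp runs are needed. That means 5 intermediate landings.
Ramp run (horizontal) at 1:15: 4482 × 15 = 67230 mm.
Intermediate landings: 5 × 1525 = 7625 mm.
Developed length = 67230 + 7625 = 74855 mm.

74855 mm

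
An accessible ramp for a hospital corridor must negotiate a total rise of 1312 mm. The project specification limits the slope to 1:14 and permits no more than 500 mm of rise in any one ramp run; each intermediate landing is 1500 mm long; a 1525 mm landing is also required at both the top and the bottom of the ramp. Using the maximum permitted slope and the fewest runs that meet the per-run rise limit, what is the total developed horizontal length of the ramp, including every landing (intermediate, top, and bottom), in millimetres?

24418 mm

⌈1312/500⌉ = 3 ramp runs. That means 2 intermediate landings.
Ramp run (horizontal) at 1:14: 1312 × 14 = 18368 mm.
2 intermediate landings contribute 2 × 1500 = 3000 mm.
Top and bottom landings: 2 × 1525 = 3050 mm.
Total = 18368 + 3000 + 3050 = 24418 mm.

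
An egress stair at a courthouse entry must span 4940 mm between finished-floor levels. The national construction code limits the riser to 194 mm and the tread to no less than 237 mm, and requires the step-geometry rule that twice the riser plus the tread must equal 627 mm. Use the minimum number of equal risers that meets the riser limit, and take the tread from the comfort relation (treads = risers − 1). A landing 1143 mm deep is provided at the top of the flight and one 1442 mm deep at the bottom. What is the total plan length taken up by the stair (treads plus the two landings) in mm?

⌈4940/194⌉ = 26 risers.
Each riser is 4940/26 = 190 mm (≤ 194 mm).
Tread T = 627 − 2 × 190 = 247 mm (≥ 237 mm).
Going = (26 − 1) × 247 = 6175 mm.
Add landings: 6175 + 1143 + 1442 = 8760 mm.

8760 mm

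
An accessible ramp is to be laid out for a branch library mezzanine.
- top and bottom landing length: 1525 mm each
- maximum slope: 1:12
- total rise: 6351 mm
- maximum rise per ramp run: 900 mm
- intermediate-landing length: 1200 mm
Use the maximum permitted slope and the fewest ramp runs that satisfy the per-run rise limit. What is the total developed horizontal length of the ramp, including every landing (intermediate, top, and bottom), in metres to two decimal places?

87.66 m

⌈6351/900⌉ = 8 ramp runs. That means 7 intermediate landings.
Horizontal run for 6351 mm of rise at 1:12 is 6351 × 12 = 76212 mm.
Intermediate landings: 7 × 1200 = 8400 mm.
Top and bottom landings: 2 × 1525 = 3050 mm.
Total = 76212 + 8400 + 3050 = 87662 mm.
= 87.66 m.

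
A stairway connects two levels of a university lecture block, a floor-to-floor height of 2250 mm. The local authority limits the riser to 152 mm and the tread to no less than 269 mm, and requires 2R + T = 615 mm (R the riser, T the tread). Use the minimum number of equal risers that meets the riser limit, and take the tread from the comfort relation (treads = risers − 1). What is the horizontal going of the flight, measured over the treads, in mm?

At most 152 each: 2250/152 = 14.80, giving 15 risers.
R = 2250 ÷ 15 = 150 mm.
Tread T = 615 − 2 × 150 = 315 mm (≥ 269 mm).
15 risers give 14 treads; going = 14 × 315 = 4410 mm.

4410 mm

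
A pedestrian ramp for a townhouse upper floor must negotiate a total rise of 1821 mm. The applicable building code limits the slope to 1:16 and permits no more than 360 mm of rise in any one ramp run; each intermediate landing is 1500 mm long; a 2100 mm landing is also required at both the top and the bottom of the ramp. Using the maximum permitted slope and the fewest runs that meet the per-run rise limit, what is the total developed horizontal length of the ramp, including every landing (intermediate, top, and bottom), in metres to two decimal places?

At most 360 each: 1821/360 = 5.06, giving 6 ramp runs. That means 5 intermediate landings.
Ramp run (horizontal) at 1:16: 1821 × 16 = 29136 mm.
5 intermediate landings contribute 5 × 1500 = 7500 mm.
Top and bottom landings: 2 × 2100 = 4200 mm.
Total = 29136 + 7500 + 4200 = 40836 mm.
= 40.84 m.

40.84 m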